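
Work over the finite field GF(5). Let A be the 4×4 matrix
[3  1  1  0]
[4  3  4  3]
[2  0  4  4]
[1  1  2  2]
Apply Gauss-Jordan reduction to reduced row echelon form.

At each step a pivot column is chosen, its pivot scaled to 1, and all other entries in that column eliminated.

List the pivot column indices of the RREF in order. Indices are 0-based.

pivot(0,0)=3: scale R0 → (1, 2, 2, 0)
  clear (1,0): R1 −= (4)R0 → (0, 0, 1, 3)
  clear (2,0): R2 −= (2)R0 → (0, 1, 0, 4)
  clear (3,0): R3 −= (1)R0 → (0, 4, 0, 2)
pivot(1,1): swap R1↔R2
pivot(1,1)=1: scale R1 → (0, 1, 0, 4)
  clear (0,1): R0 −= (2)R1 → (1, 0, 2, 2)
  clear (3,1): R3 −= (4)R1 → (0, 0, 0, 1)
pivot(2,2)=1: scale R2 → (0, 0, 1, 3)
  clear (0,2): R0 −= (2)R2 → (1, 0, 0, 1)
pivot(3,3)=1: scale R3 → (0, 0, 0, 1)
  clear (0,3): R0 −= (1)R3 → (1, 0, 0, 0)
  clear (1,3): R1 −= (4)R3 → (0, 1, 0, 0)
  clear (2,3): R2 −= (3)R3 → (0, 0, 1, 0)

pivot columns: 0, 1, 2, 3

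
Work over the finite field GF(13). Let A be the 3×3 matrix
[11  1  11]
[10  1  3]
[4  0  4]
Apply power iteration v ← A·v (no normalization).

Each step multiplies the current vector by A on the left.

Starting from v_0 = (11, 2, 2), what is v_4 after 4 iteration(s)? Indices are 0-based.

v_4 = (5, 3, 7)

v_0 = (11, 2, 2).
v_1 = A·v_0 = (2, 1, 0).
v_2 = A·v_1 = (10, 8, 8).
v_3 = A·v_2 = (11, 2, 7).
v_4 = A·v_3 = (5, 3, 7).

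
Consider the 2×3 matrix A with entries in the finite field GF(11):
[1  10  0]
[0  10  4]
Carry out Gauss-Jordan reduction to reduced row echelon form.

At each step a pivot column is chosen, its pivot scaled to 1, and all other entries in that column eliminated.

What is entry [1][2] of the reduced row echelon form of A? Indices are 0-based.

[1] R0 /= 1  ⇒  (1, 10, 0)
[2] R1 /= 10  ⇒  (0, 1, 7)
     R0 -= 10·R1  ⇒  (1, 0, 7)

M[1][2] = 7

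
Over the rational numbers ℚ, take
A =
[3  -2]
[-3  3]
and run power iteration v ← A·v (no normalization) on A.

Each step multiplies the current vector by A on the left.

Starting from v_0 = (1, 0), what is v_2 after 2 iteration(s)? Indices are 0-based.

v_2 = (15, -18)

v_0 = (1, 0).
v_1 = A·v_0 = (3, -3).
v_2 = A·v_1 = (15, -18).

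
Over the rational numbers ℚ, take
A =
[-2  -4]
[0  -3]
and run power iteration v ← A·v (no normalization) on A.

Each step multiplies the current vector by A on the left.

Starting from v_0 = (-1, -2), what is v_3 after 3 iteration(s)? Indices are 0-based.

v_0 = (-1, -2).
v_1 = A·v_0 = (10, 6).
v_2 = A·v_1 = (-44, -18).
v_3 = A·v_2 = (160, 54).

v_3 = (160, 54)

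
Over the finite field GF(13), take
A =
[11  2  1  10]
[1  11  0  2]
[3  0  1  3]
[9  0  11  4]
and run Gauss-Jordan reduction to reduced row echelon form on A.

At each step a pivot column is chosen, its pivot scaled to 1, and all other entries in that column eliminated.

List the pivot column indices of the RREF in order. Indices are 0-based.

[1] R0 /= 11  ⇒  (1, 12, 6, 8)
     R1 -= 1·R0  ⇒  (0, 12, 7, 7)
     R2 -= 3·R0  ⇒  (0, 3, 9, 5)
     R3 -= 9·R0  ⇒  (0, 9, 9, 10)
[2] R1 /= 12  ⇒  (0, 1, 6, 6)
     R0 -= 12·R1  ⇒  (1, 0, 12, 1)
     R2 -= 3·R1  ⇒  (0, 0, 4, 0)
     R3 -= 9·R1  ⇒  (0, 0, 7, 8)
[3] R2 /= 4  ⇒  (0, 0, 1, 0)
     R0 -= 12·R2  ⇒  (1, 0, 0, 1)
     R1 -= 6·R2  ⇒  (0, 1, 0, 6)
     R3 -= 7·R2  ⇒  (0, 0, 0, 8)
[4] R3 /= 8  ⇒  (0, 0, 0, 1)
     R0 -= 1·R3  ⇒  (1, 0, 0, 0)
     R1 -= 6·R3  ⇒  (0, 1, 0, 0)

pivot columns: 0, 1, 2, 3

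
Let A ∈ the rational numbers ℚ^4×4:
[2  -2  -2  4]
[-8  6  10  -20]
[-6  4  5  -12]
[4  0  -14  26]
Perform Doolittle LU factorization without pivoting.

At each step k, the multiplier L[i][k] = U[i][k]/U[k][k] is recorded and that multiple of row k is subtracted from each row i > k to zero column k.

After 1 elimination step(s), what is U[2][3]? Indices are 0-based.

U[2][3] = 0

k=0: U[0][0]=2
  eliminate (1,0): mult=-4, new row 1: (0, -2, 2, -4); set L[1][0]=-4
  eliminate (2,0): mult=-3, new row 2: (0, -2, -1, 0); set L[2][0]=-3
  eliminate (3,0): mult=2, new row 3: (0, 4, -10, 18); set L[3][0]=2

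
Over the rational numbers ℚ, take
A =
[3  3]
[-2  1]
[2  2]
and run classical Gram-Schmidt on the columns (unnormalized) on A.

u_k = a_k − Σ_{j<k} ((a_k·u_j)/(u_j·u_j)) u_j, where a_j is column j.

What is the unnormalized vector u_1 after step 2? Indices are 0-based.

Step 1: u_0 = a_0 = (3, -2, 2).
Step 2: u_1 = a_1 − (11/17)·u_0 = (18/17, 39/17, 12/17).

u_1 = (18/17, 39/17, 12/17)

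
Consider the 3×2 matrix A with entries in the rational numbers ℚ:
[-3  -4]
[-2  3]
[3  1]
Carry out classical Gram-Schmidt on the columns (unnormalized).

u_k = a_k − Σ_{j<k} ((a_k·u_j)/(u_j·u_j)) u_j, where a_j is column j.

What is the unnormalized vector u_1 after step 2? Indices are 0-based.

u_1 = (-61/22, 42/11, -5/22)

Step 1: u_0 = a_0 = (-3, -2, 3).
Step 2: u_1 = a_1 − (9/22)·u_0 = (-61/22, 42/11, -5/22).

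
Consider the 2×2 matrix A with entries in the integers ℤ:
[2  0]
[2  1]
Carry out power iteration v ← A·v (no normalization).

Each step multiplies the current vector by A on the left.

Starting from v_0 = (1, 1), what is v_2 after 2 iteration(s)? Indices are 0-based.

v_2 = (4, 7)

v_0 = (1, 1).
v_1 = A·v_0 = (2, 3).
v_2 = A·v_1 = (4, 7).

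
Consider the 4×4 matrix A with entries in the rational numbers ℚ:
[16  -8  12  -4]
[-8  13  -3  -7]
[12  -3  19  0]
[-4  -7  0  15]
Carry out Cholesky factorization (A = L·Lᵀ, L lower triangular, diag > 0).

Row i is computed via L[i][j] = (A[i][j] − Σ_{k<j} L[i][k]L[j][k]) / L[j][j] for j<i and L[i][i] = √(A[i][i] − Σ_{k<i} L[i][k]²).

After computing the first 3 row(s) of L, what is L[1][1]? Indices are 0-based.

L[1][1] = 3

Step 1: L[0][0] = √(16) = 4.
  L[1][0] = (-8) / L[0][0] = -2.
Step 2: L[1][1] = √(9) = 3.
  L[2][0] = (12) / L[0][0] = 3.
  L[2][1] = (3) / L[1][1] = 1.
Step 3: L[2][2] = √(9) = 3.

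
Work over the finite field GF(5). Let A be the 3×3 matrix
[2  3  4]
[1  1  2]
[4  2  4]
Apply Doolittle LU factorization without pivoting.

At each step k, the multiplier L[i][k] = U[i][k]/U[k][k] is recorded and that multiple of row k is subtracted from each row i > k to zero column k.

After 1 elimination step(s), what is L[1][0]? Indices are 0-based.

L[1][0] = 3

[col 0] pivot 2
  R1 -= 3*R0 → (0, 2, 0)  (L[1][0] := 3)
  R2 -= 2*R0 → (0, 1, 1)  (L[2][0] := 2)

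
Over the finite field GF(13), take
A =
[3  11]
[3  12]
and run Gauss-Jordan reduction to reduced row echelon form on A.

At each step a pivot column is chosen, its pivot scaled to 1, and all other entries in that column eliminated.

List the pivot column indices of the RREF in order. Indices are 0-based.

pivot columns: 0, 1

[1] R0 /= 3  ⇒  (1, 8)
     R1 -= 3·R0  ⇒  (0, 1)
[2] R1 /= 1  ⇒  (0, 1)
     R0 -= 8·R1  ⇒  (1, 0)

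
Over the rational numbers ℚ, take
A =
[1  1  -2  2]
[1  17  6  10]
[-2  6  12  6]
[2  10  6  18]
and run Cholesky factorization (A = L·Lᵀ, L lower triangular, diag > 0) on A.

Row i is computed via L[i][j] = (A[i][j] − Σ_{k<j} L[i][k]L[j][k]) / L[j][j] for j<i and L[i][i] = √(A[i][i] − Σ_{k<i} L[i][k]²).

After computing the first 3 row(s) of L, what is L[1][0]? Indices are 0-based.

Step 1: L[0][0] = √(1) = 1.
  L[1][0] = (1) / L[0][0] = 1.
Step 2: L[1][1] = √(16) = 4.
  L[2][0] = (-2) / L[0][0] = -2.
  L[2][1] = (8) / L[1][1] = 2.
Step 3: L[2][2] = √(4) = 2.

L[1][0] = 1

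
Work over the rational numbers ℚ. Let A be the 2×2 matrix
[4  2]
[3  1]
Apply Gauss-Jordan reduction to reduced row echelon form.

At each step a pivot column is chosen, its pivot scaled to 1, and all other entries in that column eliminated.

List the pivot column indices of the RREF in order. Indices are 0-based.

pivot columns: 0, 1

pivot(0,0)=4: scale R0 → (1, 1/2)
  clear (1,0): R1 −= (3)R0 → (0, -1/2)
pivot(1,1)=-1/2: scale R1 → (0, 1)
  clear (0,1): R0 −= (1/2)R1 → (1, 0)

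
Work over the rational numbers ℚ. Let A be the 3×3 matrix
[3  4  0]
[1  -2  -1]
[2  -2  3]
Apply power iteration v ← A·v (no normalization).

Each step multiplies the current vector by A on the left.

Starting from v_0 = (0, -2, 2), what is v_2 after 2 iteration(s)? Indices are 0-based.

v_0 = (0, -2, 2).
v_1 = A·v_0 = (-8, 2, 10).
v_2 = A·v_1 = (-16, -22, 10).

v_2 = (-16, -22, 10)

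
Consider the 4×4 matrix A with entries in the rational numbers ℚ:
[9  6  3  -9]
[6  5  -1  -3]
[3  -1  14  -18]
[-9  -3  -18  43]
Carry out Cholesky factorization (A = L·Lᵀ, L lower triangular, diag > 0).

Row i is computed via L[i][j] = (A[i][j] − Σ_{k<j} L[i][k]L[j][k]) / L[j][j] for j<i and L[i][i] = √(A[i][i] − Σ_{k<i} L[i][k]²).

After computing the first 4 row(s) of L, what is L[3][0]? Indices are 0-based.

L[3][0] = -3

Step 1: L[0][0] = √(9) = 3.
  L[1][0] = (6) / L[0][0] = 2.
Step 2: L[1][1] = √(1) = 1.
  L[2][0] = (3) / L[0][0] = 1.
  L[2][1] = (-3) / L[1][1] = -3.
Step 3: L[2][2] = √(4) = 2.
  L[3][0] = (-9) / L[0][0] = -3.
  L[3][1] = (3) / L[1][1] = 3.
  L[3][2] = (-6) / L[2][2] = -3.
Step 4: L[3][3] = √(16) = 4.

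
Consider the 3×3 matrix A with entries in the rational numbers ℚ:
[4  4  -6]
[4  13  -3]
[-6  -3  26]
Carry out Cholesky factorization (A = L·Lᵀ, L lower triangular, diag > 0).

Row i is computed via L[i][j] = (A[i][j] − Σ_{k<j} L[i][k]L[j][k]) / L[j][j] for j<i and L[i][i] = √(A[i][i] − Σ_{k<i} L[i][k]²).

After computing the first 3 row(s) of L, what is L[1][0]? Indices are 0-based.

L[1][0] = 2

Step 1: L[0][0] = √(4) = 2.
  L[1][0] = (4) / L[0][0] = 2.
Step 2: L[1][1] = √(9) = 3.
  L[2][0] = (-6) / L[0][0] = -3.
  L[2][1] = (3) / L[1][1] = 1.
Step 3: L[2][2] = √(16) = 4.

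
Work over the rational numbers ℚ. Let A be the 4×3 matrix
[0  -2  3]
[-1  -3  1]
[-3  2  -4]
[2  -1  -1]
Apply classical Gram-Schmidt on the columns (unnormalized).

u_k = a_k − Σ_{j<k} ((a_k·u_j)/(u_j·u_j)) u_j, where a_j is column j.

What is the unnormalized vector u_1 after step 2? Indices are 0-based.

Step 1: u_0 = a_0 = (0, -1, -3, 2).
Step 2: u_1 = a_1 − (-5/14)·u_0 = (-2, -47/14, 13/14, -2/7).

u_1 = (-2, -47/14, 13/14, -2/7)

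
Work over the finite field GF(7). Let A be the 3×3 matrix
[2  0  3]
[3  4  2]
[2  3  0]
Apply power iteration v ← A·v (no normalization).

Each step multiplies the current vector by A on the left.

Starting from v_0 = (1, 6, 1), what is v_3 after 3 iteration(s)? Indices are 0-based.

v_0 = (1, 6, 1).
v_1 = A·v_0 = (5, 1, 6).
v_2 = A·v_1 = (0, 3, 6).
v_3 = A·v_2 = (4, 3, 2).

v_3 = (4, 3, 2)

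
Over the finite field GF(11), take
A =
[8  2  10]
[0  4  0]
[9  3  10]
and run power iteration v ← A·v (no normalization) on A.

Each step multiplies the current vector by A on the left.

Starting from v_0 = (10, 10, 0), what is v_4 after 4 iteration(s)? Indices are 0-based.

v_0 = (10, 10, 0).
v_1 = A·v_0 = (1, 7, 10).
v_2 = A·v_1 = (1, 6, 9).
v_3 = A·v_2 = (0, 2, 7).
v_4 = A·v_3 = (8, 8, 10).

v_4 = (8, 8, 10)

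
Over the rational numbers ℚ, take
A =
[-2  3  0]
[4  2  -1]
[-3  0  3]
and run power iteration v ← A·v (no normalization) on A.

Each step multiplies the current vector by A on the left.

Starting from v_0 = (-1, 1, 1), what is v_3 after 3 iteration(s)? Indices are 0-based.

v_3 = (62, -63, 66)

v_0 = (-1, 1, 1).
v_1 = A·v_0 = (5, -3, 6).
v_2 = A·v_1 = (-19, 8, 3).
v_3 = A·v_2 = (62, -63, 66).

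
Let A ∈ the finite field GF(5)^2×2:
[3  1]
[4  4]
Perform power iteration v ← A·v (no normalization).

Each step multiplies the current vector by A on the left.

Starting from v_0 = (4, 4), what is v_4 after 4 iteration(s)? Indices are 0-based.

v_0 = (4, 4).
v_1 = A·v_0 = (1, 2).
v_2 = A·v_1 = (0, 2).
v_3 = A·v_2 = (2, 3).
v_4 = A·v_3 = (4, 0).

v_4 = (4, 0)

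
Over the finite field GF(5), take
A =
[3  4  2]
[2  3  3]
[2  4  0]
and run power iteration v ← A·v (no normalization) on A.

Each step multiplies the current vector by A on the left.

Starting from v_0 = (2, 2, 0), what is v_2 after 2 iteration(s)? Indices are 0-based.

v_2 = (1, 4, 3)

v_0 = (2, 2, 0).
v_1 = A·v_0 = (4, 0, 2).
v_2 = A·v_1 = (1, 4, 3).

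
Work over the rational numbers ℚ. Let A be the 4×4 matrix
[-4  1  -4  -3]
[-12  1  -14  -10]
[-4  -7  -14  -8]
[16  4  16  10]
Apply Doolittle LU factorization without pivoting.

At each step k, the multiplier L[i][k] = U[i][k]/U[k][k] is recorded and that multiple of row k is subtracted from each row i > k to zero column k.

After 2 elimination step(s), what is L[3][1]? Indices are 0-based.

[col 0] pivot -4
  R1 -= 3*R0 → (0, -2, -2, -1)  (L[1][0] := 3)
  R2 -= 1*R0 → (0, -8, -10, -5)  (L[2][0] := 1)
  R3 -= -4*R0 → (0, 8, 0, -2)  (L[3][0] := -4)
[col 1] pivot -2
  R2 -= 4*R1 → (0, 0, -2, -1)  (L[2][1] := 4)
  R3 -= -4*R1 → (0, 0, -8, -6)  (L[3][1] := -4)

L[3][1] = -4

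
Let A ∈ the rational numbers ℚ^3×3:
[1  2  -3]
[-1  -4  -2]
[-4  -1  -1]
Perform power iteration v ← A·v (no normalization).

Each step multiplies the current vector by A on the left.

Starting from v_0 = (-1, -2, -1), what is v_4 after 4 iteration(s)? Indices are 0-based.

v_4 = (197, -1037, 17)

v_0 = (-1, -2, -1).
v_1 = A·v_0 = (-2, 11, 7).
v_2 = A·v_1 = (-1, -56, -10).
v_3 = A·v_2 = (-83, 245, 70).
v_4 = A·v_3 = (197, -1037, 17).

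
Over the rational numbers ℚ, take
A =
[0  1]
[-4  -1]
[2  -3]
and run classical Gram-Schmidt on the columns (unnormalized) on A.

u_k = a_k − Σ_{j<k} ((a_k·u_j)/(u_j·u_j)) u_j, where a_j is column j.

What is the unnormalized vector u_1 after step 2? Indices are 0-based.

Step 1: u_0 = a_0 = (0, -4, 2).
Step 2: u_1 = a_1 − (-1/10)·u_0 = (1, -7/5, -14/5).

u_1 = (1, -7/5, -14/5)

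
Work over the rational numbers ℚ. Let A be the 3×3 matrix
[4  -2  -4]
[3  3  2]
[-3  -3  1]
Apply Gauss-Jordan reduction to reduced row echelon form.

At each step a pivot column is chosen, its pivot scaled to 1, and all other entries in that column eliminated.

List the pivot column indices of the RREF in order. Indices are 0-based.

step 1: normalize row 0 (÷4) = (1, -1/2, -1)
  row 1: subtract 3×row0 = (0, 9/2, 5)
  row 2: subtract -3×row0 = (0, -9/2, -2)
step 2: normalize row 1 (÷9/2) = (0, 1, 10/9)
  row 0: subtract -1/2×row1 = (1, 0, -4/9)
  row 2: subtract -9/2×row1 = (0, 0, 3)
step 3: normalize row 2 (÷3) = (0, 0, 1)
  row 0: subtract -4/9×row2 = (1, 0, 0)
  row 1: subtract 10/9×row2 = (0, 1, 0)

pivot columns: 0, 1, 2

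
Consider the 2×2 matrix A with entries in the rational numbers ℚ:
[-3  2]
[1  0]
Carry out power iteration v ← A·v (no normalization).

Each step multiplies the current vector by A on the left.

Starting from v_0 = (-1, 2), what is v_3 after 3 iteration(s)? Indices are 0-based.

v_0 = (-1, 2).
v_1 = A·v_0 = (7, -1).
v_2 = A·v_1 = (-23, 7).
v_3 = A·v_2 = (83, -23).

v_3 = (83, -23)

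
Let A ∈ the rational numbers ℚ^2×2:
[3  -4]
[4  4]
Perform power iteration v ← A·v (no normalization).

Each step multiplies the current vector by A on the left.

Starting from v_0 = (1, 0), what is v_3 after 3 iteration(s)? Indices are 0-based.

v_0 = (1, 0).
v_1 = A·v_0 = (3, 4).
v_2 = A·v_1 = (-7, 28).
v_3 = A·v_2 = (-133, 84).

v_3 = (-133, 84)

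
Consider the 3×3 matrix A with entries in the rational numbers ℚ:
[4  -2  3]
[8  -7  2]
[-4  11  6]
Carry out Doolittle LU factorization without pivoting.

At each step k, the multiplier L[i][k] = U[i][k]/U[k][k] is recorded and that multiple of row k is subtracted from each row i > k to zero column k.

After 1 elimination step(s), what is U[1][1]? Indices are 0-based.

[col 0] pivot 4
  R1 -= 2*R0 → (0, -3, -4)  (L[1][0] := 2)
  R2 -= -1*R0 → (0, 9, 9)  (L[2][0] := -1)

U[1][1] = -3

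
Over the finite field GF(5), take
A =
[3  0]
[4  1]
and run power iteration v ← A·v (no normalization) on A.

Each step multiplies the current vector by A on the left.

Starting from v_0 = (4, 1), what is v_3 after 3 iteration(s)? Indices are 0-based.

v_3 = (3, 4)

v_0 = (4, 1).
v_1 = A·v_0 = (2, 2).
v_2 = A·v_1 = (1, 0).
v_3 = A·v_2 = (3, 4).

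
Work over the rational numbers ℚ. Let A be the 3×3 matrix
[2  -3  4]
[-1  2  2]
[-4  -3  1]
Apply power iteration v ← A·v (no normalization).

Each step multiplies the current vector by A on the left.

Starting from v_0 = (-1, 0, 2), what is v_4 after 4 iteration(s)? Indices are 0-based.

v_4 = (-771, -302, 552)

v_0 = (-1, 0, 2).
v_1 = A·v_0 = (6, 5, 6).
v_2 = A·v_1 = (21, 16, -33).
v_3 = A·v_2 = (-138, -55, -165).
v_4 = A·v_3 = (-771, -302, 552).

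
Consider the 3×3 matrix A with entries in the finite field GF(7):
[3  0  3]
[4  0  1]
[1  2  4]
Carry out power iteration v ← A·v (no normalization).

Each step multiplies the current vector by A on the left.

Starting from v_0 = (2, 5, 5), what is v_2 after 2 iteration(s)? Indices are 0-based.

v_2 = (5, 4, 0)

v_0 = (2, 5, 5).
v_1 = A·v_0 = (0, 6, 4).
v_2 = A·v_1 = (5, 4, 0).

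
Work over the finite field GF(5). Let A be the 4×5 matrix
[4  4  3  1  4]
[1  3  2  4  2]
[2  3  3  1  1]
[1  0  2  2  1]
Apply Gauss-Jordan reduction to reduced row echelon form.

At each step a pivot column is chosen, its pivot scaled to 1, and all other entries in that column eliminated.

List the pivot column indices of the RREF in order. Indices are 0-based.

pivot columns: 0, 1, 2, 3

pivot(0,0)=4: scale R0 → (1, 1, 2, 4, 1)
  clear (1,0): R1 −= (1)R0 → (0, 2, 0, 0, 1)
  clear (2,0): R2 −= (2)R0 → (0, 1, 4, 3, 4)
  clear (3,0): R3 −= (1)R0 → (0, 4, 0, 3, 0)
pivot(1,1)=2: scale R1 → (0, 1, 0, 0, 3)
  clear (0,1): R0 −= (1)R1 → (1, 0, 2, 4, 3)
  clear (2,1): R2 −= (1)R1 → (0, 0, 4, 3, 1)
  clear (3,1): R3 −= (4)R1 → (0, 0, 0, 3, 3)
pivot(2,2)=4: scale R2 → (0, 0, 1, 2, 4)
  clear (0,2): R0 −= (2)R2 → (1, 0, 0, 0, 0)
pivot(3,3)=3: scale R3 → (0, 0, 0, 1, 1)
  clear (2,3): R2 −= (2)R3 → (0, 0, 1, 0, 2)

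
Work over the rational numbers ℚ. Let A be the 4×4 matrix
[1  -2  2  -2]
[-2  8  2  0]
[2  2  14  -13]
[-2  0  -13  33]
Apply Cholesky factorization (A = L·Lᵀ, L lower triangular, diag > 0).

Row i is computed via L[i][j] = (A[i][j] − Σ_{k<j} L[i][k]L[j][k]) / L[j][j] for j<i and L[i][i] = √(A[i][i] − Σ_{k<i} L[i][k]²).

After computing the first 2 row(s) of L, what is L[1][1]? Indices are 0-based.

Step 1: L[0][0] = √(1) = 1.
  L[1][0] = (-2) / L[0][0] = -2.
Step 2: L[1][1] = √(4) = 2.

L[1][1] = 2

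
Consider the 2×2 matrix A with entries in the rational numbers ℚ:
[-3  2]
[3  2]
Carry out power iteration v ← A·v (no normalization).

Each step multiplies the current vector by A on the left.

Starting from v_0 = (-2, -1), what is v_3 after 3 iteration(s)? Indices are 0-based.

v_0 = (-2, -1).
v_1 = A·v_0 = (4, -8).
v_2 = A·v_1 = (-28, -4).
v_3 = A·v_2 = (76, -92).

v_3 = (76, -92)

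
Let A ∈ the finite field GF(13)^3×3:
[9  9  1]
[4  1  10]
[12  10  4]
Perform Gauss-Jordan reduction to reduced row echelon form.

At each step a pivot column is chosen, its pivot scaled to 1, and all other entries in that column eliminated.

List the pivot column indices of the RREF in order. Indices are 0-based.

step 1: normalize row 0 (÷9) = (1, 1, 3)
  row 1: subtract 4×row0 = (0, 10, 11)
  row 2: subtract 12×row0 = (0, 11, 7)
step 2: normalize row 1 (÷10) = (0, 1, 5)
  row 0: subtract 1×row1 = (1, 0, 11)
  row 2: subtract 11×row1 = (0, 0, 4)
step 3: normalize row 2 (÷4) = (0, 0, 1)
  row 0: subtract 11×row2 = (1, 0, 0)
  row 1: subtract 5×row2 = (0, 1, 0)

pivot columns: 0, 1, 2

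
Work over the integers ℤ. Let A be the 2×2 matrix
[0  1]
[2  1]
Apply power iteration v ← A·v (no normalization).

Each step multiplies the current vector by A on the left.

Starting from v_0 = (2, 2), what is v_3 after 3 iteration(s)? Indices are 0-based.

v_3 = (10, 22)

v_0 = (2, 2).
v_1 = A·v_0 = (2, 6).
v_2 = A·v_1 = (6, 10).
v_3 = A·v_2 = (10, 22).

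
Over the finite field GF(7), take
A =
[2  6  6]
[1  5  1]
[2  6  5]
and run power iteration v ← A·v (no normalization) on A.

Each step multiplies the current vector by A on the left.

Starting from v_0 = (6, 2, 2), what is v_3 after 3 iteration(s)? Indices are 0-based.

v_3 = (6, 1, 6)

v_0 = (6, 2, 2).
v_1 = A·v_0 = (1, 4, 6).
v_2 = A·v_1 = (6, 6, 0).
v_3 = A·v_2 = (6, 1, 6).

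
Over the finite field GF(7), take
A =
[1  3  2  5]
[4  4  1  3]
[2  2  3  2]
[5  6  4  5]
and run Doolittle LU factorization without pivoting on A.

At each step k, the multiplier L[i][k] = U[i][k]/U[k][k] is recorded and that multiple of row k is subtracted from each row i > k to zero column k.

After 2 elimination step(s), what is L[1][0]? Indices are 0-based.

L[1][0] = 4

Step 1: pivot at (0,0) is 1.
  row1 ← row1 − (4)·row0  ⇒  L[1][0]=4, U row1=(0, 6, 0, 4)
  row2 ← row2 − (2)·row0  ⇒  L[2][0]=2, U row2=(0, 3, 6, 6)
  row3 ← row3 − (5)·row0  ⇒  L[3][0]=5, U row3=(0, 5, 1, 1)
Step 2: pivot at (1,1) is 6.
  row2 ← row2 − (4)·row1  ⇒  L[2][1]=4, U row2=(0, 0, 6, 4)
  row3 ← row3 − (2)·row1  ⇒  L[3][1]=2, U row3=(0, 0, 1, 0)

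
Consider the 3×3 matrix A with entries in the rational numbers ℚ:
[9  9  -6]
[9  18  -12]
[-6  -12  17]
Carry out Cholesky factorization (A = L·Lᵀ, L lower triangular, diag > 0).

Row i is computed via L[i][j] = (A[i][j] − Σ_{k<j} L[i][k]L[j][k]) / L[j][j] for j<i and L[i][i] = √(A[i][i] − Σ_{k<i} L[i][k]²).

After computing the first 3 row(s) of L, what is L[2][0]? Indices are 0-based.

Step 1: L[0][0] = √(9) = 3.
  L[1][0] = (9) / L[0][0] = 3.
Step 2: L[1][1] = √(9) = 3.
  L[2][0] = (-6) / L[0][0] = -2.
  L[2][1] = (-6) / L[1][1] = -2.
Step 3: L[2][2] = √(9) = 3.

L[2][0] = -2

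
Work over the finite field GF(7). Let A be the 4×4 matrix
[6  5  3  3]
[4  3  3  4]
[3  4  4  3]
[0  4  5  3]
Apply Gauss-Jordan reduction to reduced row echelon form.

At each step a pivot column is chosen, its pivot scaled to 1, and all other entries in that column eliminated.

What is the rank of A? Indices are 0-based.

rank = 3

[1] R0 /= 6  ⇒  (1, 2, 4, 4)
     R1 -= 4·R0  ⇒  (0, 2, 1, 2)
     R2 -= 3·R0  ⇒  (0, 5, 6, 5)
[2] R1 /= 2  ⇒  (0, 1, 4, 1)
     R0 -= 2·R1  ⇒  (1, 0, 3, 2)
     R2 -= 5·R1  ⇒  (0, 0, 0, 0)
     R3 -= 4·R1  ⇒  (0, 0, 3, 6)
[3] R2 <-> R3
[3] R2 /= 3  ⇒  (0, 0, 1, 2)
     R0 -= 3·R2  ⇒  (1, 0, 0, 3)
     R1 -= 4·R2  ⇒  (0, 1, 0, 0)
column 3 empty below row 3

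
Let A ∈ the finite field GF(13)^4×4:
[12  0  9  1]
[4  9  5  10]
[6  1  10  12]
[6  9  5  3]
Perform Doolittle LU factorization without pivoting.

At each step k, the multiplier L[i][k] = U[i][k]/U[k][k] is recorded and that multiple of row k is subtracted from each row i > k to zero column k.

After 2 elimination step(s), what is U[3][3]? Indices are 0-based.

U[3][3] = 8

Step 1: pivot at (0,0) is 12.
  row1 ← row1 − (9)·row0  ⇒  L[1][0]=9, U row1=(0, 9, 2, 1)
  row2 ← row2 − (7)·row0  ⇒  L[2][0]=7, U row2=(0, 1, 12, 5)
  row3 ← row3 − (7)·row0  ⇒  L[3][0]=7, U row3=(0, 9, 7, 9)
Step 2: pivot at (1,1) is 9.
  row2 ← row2 − (3)·row1  ⇒  L[2][1]=3, U row2=(0, 0, 6, 2)
  row3 ← row3 − (1)·row1  ⇒  L[3][1]=1, U row3=(0, 0, 5, 8)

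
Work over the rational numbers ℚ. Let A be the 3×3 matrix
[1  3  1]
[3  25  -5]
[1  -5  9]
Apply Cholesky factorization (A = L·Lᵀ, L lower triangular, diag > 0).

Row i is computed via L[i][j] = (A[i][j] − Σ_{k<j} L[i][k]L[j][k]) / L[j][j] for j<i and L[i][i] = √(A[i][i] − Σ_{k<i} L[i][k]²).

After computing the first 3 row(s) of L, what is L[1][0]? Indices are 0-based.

L[1][0] = 3

Step 1: L[0][0] = √(1) = 1.
  L[1][0] = (3) / L[0][0] = 3.
Step 2: L[1][1] = √(16) = 4.
  L[2][0] = (1) / L[0][0] = 1.
  L[2][1] = (-8) / L[1][1] = -2.
Step 3: L[2][2] = √(4) = 2.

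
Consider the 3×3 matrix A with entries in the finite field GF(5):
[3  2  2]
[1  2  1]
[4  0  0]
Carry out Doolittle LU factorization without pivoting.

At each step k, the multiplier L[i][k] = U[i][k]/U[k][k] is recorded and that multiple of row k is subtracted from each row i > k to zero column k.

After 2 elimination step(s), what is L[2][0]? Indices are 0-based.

L[2][0] = 3

Step 1: pivot at (0,0) is 3.
  row1 ← row1 − (2)·row0  ⇒  L[1][0]=2, U row1=(0, 3, 2)
  row2 ← row2 − (3)·row0  ⇒  L[2][0]=3, U row2=(0, 4, 4)
Step 2: pivot at (1,1) is 3.
  row2 ← row2 − (3)·row1  ⇒  L[2][1]=3, U row2=(0, 0, 3)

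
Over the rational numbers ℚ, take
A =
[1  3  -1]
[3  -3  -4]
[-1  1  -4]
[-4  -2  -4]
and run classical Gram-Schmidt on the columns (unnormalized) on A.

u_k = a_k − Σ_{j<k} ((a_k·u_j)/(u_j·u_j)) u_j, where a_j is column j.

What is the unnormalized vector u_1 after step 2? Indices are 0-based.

u_1 = (80/27, -28/9, 28/27, -50/27)

Step 1: u_0 = a_0 = (1, 3, -1, -4).
Step 2: u_1 = a_1 − (1/27)·u_0 = (80/27, -28/9, 28/27, -50/27).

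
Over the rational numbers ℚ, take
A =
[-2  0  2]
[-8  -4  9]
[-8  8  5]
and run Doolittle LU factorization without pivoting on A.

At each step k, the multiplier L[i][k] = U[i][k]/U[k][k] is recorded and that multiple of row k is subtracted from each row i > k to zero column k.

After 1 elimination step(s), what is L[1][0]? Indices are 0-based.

L[1][0] = 4

Step 1: pivot at (0,0) is -2.
  row1 ← row1 − (4)·row0  ⇒  L[1][0]=4, U row1=(0, -4, 1)
  row2 ← row2 − (4)·row0  ⇒  L[2][0]=4, U row2=(0, 8, -3)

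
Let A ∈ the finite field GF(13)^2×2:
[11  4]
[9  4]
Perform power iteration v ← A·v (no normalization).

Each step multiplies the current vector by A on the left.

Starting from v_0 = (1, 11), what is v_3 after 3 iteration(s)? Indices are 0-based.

v_3 = (11, 2)

v_0 = (1, 11).
v_1 = A·v_0 = (3, 1).
v_2 = A·v_1 = (11, 5).
v_3 = A·v_2 = (11, 2).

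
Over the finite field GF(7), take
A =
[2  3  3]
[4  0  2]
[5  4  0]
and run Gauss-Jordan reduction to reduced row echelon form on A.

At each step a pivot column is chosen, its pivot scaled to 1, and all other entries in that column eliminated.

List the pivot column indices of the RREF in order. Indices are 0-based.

pivot columns: 0, 1, 2

pivot(0,0)=2: scale R0 → (1, 5, 5)
  clear (1,0): R1 −= (4)R0 → (0, 1, 3)
  clear (2,0): R2 −= (5)R0 → (0, 0, 3)
pivot(1,1)=1: scale R1 → (0, 1, 3)
  clear (0,1): R0 −= (5)R1 → (1, 0, 4)
pivot(2,2)=3: scale R2 → (0, 0, 1)
  clear (0,2): R0 −= (4)R2 → (1, 0, 0)
  clear (1,2): R1 −= (3)R2 → (0, 1, 0)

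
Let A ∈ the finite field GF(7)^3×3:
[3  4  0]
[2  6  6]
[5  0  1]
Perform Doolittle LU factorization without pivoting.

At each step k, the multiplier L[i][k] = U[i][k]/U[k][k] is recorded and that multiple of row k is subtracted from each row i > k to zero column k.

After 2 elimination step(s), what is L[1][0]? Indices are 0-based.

L[1][0] = 3

Step 1: pivot at (0,0) is 3.
  row1 ← row1 − (3)·row0  ⇒  L[1][0]=3, U row1=(0, 1, 6)
  row2 ← row2 − (4)·row0  ⇒  L[2][0]=4, U row2=(0, 5, 1)
Step 2: pivot at (1,1) is 1.
  row2 ← row2 − (5)·row1  ⇒  L[2][1]=5, U row2=(0, 0, 6)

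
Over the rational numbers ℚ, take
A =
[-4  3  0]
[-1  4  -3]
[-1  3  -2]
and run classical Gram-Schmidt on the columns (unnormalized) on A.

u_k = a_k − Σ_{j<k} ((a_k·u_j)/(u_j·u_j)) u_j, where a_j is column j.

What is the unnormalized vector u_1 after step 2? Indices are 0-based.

Step 1: u_0 = a_0 = (-4, -1, -1).
Step 2: u_1 = a_1 − (-19/18)·u_0 = (-11/9, 53/18, 35/18).

u_1 = (-11/9, 53/18, 35/18)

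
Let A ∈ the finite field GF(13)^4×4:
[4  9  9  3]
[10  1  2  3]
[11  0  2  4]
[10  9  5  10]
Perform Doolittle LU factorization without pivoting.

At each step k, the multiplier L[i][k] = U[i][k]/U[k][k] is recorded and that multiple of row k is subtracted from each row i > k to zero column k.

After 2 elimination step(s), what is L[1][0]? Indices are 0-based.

L[1][0] = 9

[col 0] pivot 4
  R1 -= 9*R0 → (0, 11, 12, 2)  (L[1][0] := 9)
  R2 -= 6*R0 → (0, 11, 0, 12)  (L[2][0] := 6)
  R3 -= 9*R0 → (0, 6, 2, 9)  (L[3][0] := 9)
[col 1] pivot 11
  R2 -= 1*R1 → (0, 0, 1, 10)  (L[2][1] := 1)
  R3 -= 10*R1 → (0, 0, 12, 2)  (L[3][1] := 10)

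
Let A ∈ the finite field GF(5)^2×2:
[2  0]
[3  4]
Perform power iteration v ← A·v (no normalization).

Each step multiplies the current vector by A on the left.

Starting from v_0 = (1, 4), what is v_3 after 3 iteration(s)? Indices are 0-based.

v_3 = (3, 0)

v_0 = (1, 4).
v_1 = A·v_0 = (2, 4).
v_2 = A·v_1 = (4, 2).
v_3 = A·v_2 = (3, 0).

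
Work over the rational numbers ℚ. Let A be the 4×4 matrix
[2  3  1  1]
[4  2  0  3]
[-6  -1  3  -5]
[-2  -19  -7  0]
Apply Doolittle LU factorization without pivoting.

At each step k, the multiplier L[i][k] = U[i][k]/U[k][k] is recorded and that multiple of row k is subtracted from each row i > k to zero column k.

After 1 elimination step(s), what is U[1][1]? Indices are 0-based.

U[1][1] = -4

k=0: U[0][0]=2
  eliminate (1,0): mult=2, new row 1: (0, -4, -2, 1); set L[1][0]=2
  eliminate (2,0): mult=-3, new row 2: (0, 8, 6, -2); set L[2][0]=-3
  eliminate (3,0): mult=-1, new row 3: (0, -16, -6, 1); set L[3][0]=-1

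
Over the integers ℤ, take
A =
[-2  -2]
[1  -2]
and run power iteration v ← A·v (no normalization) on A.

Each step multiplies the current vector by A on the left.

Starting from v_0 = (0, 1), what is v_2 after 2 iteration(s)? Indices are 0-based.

v_2 = (8, 2)

v_0 = (0, 1).
v_1 = A·v_0 = (-2, -2).
v_2 = A·v_1 = (8, 2).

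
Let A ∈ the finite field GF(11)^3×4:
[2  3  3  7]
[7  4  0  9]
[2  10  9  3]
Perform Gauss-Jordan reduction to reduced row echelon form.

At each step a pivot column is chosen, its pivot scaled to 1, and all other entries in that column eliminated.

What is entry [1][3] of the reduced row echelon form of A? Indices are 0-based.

[1] R0 /= 2  ⇒  (1, 7, 7, 9)
     R1 -= 7·R0  ⇒  (0, 10, 6, 1)
     R2 -= 2·R0  ⇒  (0, 7, 6, 7)
[2] R1 /= 10  ⇒  (0, 1, 5, 10)
     R0 -= 7·R1  ⇒  (1, 0, 5, 5)
     R2 -= 7·R1  ⇒  (0, 0, 4, 3)
[3] R2 /= 4  ⇒  (0, 0, 1, 9)
     R0 -= 5·R2  ⇒  (1, 0, 0, 4)
     R1 -= 5·R2  ⇒  (0, 1, 0, 9)

M[1][3] = 9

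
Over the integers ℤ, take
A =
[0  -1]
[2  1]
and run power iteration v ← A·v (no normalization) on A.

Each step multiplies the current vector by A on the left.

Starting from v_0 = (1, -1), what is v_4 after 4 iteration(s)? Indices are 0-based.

v_0 = (1, -1).
v_1 = A·v_0 = (1, 1).
v_2 = A·v_1 = (-1, 3).
v_3 = A·v_2 = (-3, 1).
v_4 = A·v_3 = (-1, -5).

v_4 = (-1, -5)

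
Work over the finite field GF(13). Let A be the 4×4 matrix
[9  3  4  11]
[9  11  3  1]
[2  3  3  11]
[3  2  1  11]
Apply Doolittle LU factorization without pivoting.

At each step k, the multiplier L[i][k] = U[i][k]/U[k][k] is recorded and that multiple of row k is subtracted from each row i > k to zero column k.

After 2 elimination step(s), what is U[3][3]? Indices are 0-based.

k=0: U[0][0]=9
  eliminate (1,0): mult=1, new row 1: (0, 8, 12, 3); set L[1][0]=1
  eliminate (2,0): mult=6, new row 2: (0, 11, 5, 10); set L[2][0]=6
  eliminate (3,0): mult=9, new row 3: (0, 1, 4, 3); set L[3][0]=9
k=1: U[1][1]=8
  eliminate (2,1): mult=3, new row 2: (0, 0, 8, 1); set L[2][1]=3
  eliminate (3,1): mult=5, new row 3: (0, 0, 9, 1); set L[3][1]=5

U[3][3] = 1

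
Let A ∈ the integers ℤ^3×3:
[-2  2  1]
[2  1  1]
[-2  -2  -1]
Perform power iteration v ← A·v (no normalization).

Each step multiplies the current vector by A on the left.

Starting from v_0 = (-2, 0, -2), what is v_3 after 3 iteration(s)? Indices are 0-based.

v_3 = (30, -14, 10)

v_0 = (-2, 0, -2).
v_1 = A·v_0 = (2, -6, 6).
v_2 = A·v_1 = (-10, 4, 2).
v_3 = A·v_2 = (30, -14, 10).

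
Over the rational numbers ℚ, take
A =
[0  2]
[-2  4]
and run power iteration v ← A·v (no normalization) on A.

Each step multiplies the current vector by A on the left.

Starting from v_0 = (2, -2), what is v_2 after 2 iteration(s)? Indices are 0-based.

v_0 = (2, -2).
v_1 = A·v_0 = (-4, -12).
v_2 = A·v_1 = (-24, -40).

v_2 = (-24, -40)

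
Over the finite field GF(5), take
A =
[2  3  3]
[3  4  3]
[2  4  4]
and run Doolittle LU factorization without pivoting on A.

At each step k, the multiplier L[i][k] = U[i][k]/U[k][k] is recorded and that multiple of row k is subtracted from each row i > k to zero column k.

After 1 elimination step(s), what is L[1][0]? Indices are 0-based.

L[1][0] = 4

[col 0] pivot 2
  R1 -= 4*R0 → (0, 2, 1)  (L[1][0] := 4)
  R2 -= 1*R0 → (0, 1, 1)  (L[2][0] := 1)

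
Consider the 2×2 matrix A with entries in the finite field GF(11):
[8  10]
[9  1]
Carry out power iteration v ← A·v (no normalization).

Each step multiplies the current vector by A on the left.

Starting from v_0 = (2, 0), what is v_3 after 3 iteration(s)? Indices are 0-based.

v_3 = (3, 8)

v_0 = (2, 0).
v_1 = A·v_0 = (5, 7).
v_2 = A·v_1 = (0, 8).
v_3 = A·v_2 = (3, 8).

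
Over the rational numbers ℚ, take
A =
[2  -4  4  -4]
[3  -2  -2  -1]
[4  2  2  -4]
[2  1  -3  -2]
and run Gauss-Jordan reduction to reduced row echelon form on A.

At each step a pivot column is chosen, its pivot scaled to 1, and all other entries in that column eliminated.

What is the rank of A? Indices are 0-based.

rank = 4

pivot(0,0)=2: scale R0 → (1, -2, 2, -2)
  clear (1,0): R1 −= (3)R0 → (0, 4, -8, 5)
  clear (2,0): R2 −= (4)R0 → (0, 10, -6, 4)
  clear (3,0): R3 −= (2)R0 → (0, 5, -7, 2)
pivot(1,1)=4: scale R1 → (0, 1, -2, 5/4)
  clear (0,1): R0 −= (-2)R1 → (1, 0, -2, 1/2)
  clear (2,1): R2 −= (10)R1 → (0, 0, 14, -17/2)
  clear (3,1): R3 −= (5)R1 → (0, 0, 3, -17/4)
pivot(2,2)=14: scale R2 → (0, 0, 1, -17/28)
  clear (0,2): R0 −= (-2)R2 → (1, 0, 0, -5/7)
  clear (1,2): R1 −= (-2)R2 → (0, 1, 0, 1/28)
  clear (3,2): R3 −= (3)R2 → (0, 0, 0, -17/7)
pivot(3,3)=-17/7: scale R3 → (0, 0, 0, 1)
  clear (0,3): R0 −= (-5/7)R3 → (1, 0, 0, 0)
  clear (1,3): R1 −= (1/28)R3 → (0, 1, 0, 0)
  clear (2,3): R2 −= (-17/28)R3 → (0, 0, 1, 0)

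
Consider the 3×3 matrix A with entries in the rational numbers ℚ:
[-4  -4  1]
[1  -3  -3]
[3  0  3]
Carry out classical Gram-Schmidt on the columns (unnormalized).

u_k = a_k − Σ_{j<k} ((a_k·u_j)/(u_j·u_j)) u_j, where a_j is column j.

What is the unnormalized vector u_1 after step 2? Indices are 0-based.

u_1 = (-2, -7/2, -3/2)

Step 1: u_0 = a_0 = (-4, 1, 3).
Step 2: u_1 = a_1 − (1/2)·u_0 = (-2, -7/2, -3/2).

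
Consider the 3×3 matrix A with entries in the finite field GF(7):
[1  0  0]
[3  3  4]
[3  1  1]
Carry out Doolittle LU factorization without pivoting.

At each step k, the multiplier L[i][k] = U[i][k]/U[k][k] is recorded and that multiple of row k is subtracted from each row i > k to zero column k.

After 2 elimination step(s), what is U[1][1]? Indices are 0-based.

U[1][1] = 3

[col 0] pivot 1
  R1 -= 3*R0 → (0, 3, 4)  (L[1][0] := 3)
  R2 -= 3*R0 → (0, 1, 1)  (L[2][0] := 3)
[col 1] pivot 3
  R2 -= 5*R1 → (0, 0, 2)  (L[2][1] := 5)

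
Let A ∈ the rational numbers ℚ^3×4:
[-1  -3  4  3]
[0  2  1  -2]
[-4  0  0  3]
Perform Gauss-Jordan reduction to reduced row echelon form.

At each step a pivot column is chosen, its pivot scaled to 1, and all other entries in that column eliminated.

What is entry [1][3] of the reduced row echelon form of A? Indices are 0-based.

[1] R0 /= -1  ⇒  (1, 3, -4, -3)
     R2 -= -4·R0  ⇒  (0, 12, -16, -9)
[2] R1 /= 2  ⇒  (0, 1, 1/2, -1)
     R0 -= 3·R1  ⇒  (1, 0, -11/2, 0)
     R2 -= 12·R1  ⇒  (0, 0, -22, 3)
[3] R2 /= -22  ⇒  (0, 0, 1, -3/22)
     R0 -= -11/2·R2  ⇒  (1, 0, 0, -3/4)
     R1 -= 1/2·R2  ⇒  (0, 1, 0, -41/44)

M[1][3] = -41/44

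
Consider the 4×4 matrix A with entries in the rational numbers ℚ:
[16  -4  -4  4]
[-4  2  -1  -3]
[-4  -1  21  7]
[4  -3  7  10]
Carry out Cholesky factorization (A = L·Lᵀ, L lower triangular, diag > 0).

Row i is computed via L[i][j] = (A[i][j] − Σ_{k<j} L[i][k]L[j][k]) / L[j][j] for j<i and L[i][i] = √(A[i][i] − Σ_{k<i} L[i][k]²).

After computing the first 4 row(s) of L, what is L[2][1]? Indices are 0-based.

Step 1: L[0][0] = √(16) = 4.
  L[1][0] = (-4) / L[0][0] = -1.
Step 2: L[1][1] = √(1) = 1.
  L[2][0] = (-4) / L[0][0] = -1.
  L[2][1] = (-2) / L[1][1] = -2.
Step 3: L[2][2] = √(16) = 4.
  L[3][0] = (4) / L[0][0] = 1.
  L[3][1] = (-2) / L[1][1] = -2.
  L[3][2] = (4) / L[2][2] = 1.
Step 4: L[3][3] = √(4) = 2.

L[2][1] = -2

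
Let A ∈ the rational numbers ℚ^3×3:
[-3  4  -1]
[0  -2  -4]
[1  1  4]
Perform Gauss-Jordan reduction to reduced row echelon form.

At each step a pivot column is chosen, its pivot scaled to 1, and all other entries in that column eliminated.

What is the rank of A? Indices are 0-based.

pivot(0,0)=-3: scale R0 → (1, -4/3, 1/3)
  clear (2,0): R2 −= (1)R0 → (0, 7/3, 11/3)
pivot(1,1)=-2: scale R1 → (0, 1, 2)
  clear (0,1): R0 −= (-4/3)R1 → (1, 0, 3)
  clear (2,1): R2 −= (7/3)R1 → (0, 0, -1)
pivot(2,2)=-1: scale R2 → (0, 0, 1)
  clear (0,2): R0 −= (3)R2 → (1, 0, 0)
  clear (1,2): R1 −= (2)R2 → (0, 1, 0)

rank = 3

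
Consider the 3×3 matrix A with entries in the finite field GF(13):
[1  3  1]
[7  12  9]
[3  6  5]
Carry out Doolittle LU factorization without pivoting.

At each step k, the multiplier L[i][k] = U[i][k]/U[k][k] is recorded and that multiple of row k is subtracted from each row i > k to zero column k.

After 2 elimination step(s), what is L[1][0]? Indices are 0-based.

[col 0] pivot 1
  R1 -= 7*R0 → (0, 4, 2)  (L[1][0] := 7)
  R2 -= 3*R0 → (0, 10, 2)  (L[2][0] := 3)
[col 1] pivot 4
  R2 -= 9*R1 → (0, 0, 10)  (L[2][1] := 9)

L[1][0] = 7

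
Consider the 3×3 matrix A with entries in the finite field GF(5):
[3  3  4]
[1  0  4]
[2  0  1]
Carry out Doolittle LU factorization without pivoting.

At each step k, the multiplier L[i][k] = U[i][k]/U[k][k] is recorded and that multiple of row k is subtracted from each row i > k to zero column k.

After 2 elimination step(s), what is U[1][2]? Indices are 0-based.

k=0: U[0][0]=3
  eliminate (1,0): mult=2, new row 1: (0, 4, 1); set L[1][0]=2
  eliminate (2,0): mult=4, new row 2: (0, 3, 0); set L[2][0]=4
k=1: U[1][1]=4
  eliminate (2,1): mult=2, new row 2: (0, 0, 3); set L[2][1]=2

U[1][2] = 1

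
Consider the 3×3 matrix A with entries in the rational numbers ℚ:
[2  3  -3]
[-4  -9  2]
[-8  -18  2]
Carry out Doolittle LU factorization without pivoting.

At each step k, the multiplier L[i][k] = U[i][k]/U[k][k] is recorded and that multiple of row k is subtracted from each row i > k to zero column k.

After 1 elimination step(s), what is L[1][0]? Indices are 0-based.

Step 1: pivot at (0,0) is 2.
  row1 ← row1 − (-2)·row0  ⇒  L[1][0]=-2, U row1=(0, -3, -4)
  row2 ← row2 − (-4)·row0  ⇒  L[2][0]=-4, U row2=(0, -6, -10)

L[1][0] = -2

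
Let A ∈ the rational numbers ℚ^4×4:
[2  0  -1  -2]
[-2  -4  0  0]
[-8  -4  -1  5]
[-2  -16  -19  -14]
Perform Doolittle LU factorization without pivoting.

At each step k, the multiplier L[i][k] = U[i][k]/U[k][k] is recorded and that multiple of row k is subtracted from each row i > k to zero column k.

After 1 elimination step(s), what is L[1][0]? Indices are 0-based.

L[1][0] = -1

Step 1: pivot at (0,0) is 2.
  row1 ← row1 − (-1)·row0  ⇒  L[1][0]=-1, U row1=(0, -4, -1, -2)
  row2 ← row2 − (-4)·row0  ⇒  L[2][0]=-4, U row2=(0, -4, -5, -3)
  row3 ← row3 − (-1)·row0  ⇒  L[3][0]=-1, U row3=(0, -16, -20, -16)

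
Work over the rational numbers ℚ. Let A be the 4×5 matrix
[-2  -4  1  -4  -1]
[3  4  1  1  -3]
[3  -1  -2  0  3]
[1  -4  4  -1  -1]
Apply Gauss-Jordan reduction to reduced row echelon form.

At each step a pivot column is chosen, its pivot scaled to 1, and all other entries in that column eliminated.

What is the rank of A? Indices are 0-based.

step 1: normalize row 0 (÷-2) = (1, 2, -1/2, 2, 1/2)
  row 1: subtract 3×row0 = (0, -2, 5/2, -5, -9/2)
  row 2: subtract 3×row0 = (0, -7, -1/2, -6, 3/2)
  row 3: subtract 1×row0 = (0, -6, 9/2, -3, -3/2)
step 2: normalize row 1 (÷-2) = (0, 1, -5/4, 5/2, 9/4)
  row 0: subtract 2×row1 = (1, 0, 2, -3, -4)
  row 2: subtract -7×row1 = (0, 0, -37/4, 23/2, 69/4)
  row 3: subtract -6×row1 = (0, 0, -3, 12, 12)
step 3: normalize row 2 (÷-37/4) = (0, 0, 1, -46/37, -69/37)
  row 0: subtract 2×row2 = (1, 0, 0, -19/37, -10/37)
  row 1: subtract -5/4×row2 = (0, 1, 0, 35/37, -3/37)
  row 3: subtract -3×row2 = (0, 0, 0, 306/37, 237/37)
step 4: normalize row 3 (÷306/37) = (0, 0, 0, 1, 79/102)
  row 0: subtract -19/37×row3 = (1, 0, 0, 0, 13/102)
  row 1: subtract 35/37×row3 = (0, 1, 0, 0, -83/102)
  row 2: subtract -46/37×row3 = (0, 0, 1, 0, -46/51)

rank = 4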